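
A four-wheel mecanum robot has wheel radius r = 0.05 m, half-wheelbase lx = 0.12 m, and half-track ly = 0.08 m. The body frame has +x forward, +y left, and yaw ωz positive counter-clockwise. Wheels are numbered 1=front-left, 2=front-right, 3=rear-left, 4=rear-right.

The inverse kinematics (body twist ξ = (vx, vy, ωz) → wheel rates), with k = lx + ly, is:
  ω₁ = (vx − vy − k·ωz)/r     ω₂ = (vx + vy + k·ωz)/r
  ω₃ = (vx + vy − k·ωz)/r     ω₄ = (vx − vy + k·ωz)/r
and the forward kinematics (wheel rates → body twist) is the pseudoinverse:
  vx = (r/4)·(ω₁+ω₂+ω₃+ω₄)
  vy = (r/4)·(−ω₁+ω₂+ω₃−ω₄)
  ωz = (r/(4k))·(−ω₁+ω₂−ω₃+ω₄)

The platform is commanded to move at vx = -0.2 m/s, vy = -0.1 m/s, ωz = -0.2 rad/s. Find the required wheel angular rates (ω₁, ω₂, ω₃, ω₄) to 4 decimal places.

k = lx + ly = 0.12 + 0.08 = 0.2000;  k·ωz = 0.2000·-0.2 = -0.0400
ω₁ (FL) = (vx − vy − k·ωz)/r = -0.0600/0.05 = -1.2000
ω₂ (FR) = (vx + vy + k·ωz)/r = -0.3400/0.05 = -6.8000
ω₃ (RL) = (vx + vy − k·ωz)/r = -0.2600/0.05 = -5.2000
ω₄ (RR) = (vx − vy + k·ωz)/r = -0.1400/0.05 = -2.8000

(-1.2000, -6.8000, -5.2000, -2.8000)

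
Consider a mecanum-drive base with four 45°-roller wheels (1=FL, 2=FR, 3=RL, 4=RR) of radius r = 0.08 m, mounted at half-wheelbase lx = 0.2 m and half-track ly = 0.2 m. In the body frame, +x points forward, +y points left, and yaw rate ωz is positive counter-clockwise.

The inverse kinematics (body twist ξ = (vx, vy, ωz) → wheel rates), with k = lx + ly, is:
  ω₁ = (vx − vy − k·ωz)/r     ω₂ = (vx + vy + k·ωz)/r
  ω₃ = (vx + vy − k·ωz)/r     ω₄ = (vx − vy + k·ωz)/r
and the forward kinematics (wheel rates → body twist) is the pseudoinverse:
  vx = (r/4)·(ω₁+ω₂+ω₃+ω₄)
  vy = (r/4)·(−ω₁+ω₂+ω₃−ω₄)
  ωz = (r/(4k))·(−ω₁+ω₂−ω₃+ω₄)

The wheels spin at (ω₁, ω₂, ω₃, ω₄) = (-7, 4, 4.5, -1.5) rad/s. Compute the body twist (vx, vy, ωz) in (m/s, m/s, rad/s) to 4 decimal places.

k = lx + ly = 0.2 + 0.2 = 0.4000
ω₁+ω₂+ω₃+ω₄ = 0.0000  →  vx = (0.08/4)·0.0000 = 0.0000
−ω₁+ω₂+ω₃−ω₄ = 17.0000  →  vy = (0.08/4)·17.0000 = 0.3400
−ω₁+ω₂−ω₃+ω₄ = 5.0000  →  ωz = (0.08/1.6000)·5.0000 = 0.2500

(0.0000, 0.3400, 0.2500)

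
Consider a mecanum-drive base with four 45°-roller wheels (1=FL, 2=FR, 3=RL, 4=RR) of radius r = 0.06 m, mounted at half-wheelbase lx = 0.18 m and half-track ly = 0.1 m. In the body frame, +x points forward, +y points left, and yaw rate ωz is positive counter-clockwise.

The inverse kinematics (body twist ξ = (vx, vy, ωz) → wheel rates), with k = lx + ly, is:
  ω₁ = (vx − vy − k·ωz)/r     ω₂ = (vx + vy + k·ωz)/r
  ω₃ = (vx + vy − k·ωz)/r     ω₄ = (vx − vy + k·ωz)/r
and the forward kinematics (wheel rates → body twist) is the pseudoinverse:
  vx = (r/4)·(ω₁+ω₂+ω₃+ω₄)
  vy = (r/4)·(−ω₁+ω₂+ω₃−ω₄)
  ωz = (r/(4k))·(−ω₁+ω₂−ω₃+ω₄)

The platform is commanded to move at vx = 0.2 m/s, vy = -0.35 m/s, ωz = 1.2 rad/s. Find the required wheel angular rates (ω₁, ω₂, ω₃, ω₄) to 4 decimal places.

(3.5667, 3.1000, -8.1000, 14.7667)

k = lx + ly = 0.18 + 0.1 = 0.2800;  k·ωz = 0.2800·1.2 = 0.3360
ω₁ (FL) = (vx − vy − k·ωz)/r = 0.2140/0.06 = 3.5667
ω₂ (FR) = (vx + vy + k·ωz)/r = 0.1860/0.06 = 3.1000
ω₃ (RL) = (vx + vy − k·ωz)/r = -0.4860/0.06 = -8.1000
ω₄ (RR) = (vx − vy + k·ωz)/r = 0.8860/0.06 = 14.7667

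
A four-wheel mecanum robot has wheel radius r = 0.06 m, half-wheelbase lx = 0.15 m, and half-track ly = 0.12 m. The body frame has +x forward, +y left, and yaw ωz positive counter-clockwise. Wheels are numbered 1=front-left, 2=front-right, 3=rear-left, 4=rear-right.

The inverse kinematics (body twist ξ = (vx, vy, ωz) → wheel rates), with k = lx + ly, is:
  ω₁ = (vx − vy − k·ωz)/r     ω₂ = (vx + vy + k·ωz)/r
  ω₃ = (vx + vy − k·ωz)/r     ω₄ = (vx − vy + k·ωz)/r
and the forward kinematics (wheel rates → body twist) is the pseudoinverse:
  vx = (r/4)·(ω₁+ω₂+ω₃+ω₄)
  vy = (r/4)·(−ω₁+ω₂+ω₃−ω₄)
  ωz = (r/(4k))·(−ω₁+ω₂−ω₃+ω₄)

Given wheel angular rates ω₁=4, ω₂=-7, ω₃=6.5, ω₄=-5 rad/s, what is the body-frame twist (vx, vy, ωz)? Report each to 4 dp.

(-0.0225, 0.0075, -1.2500)

k = lx + ly = 0.15 + 0.12 = 0.2700
ω₁+ω₂+ω₃+ω₄ = -1.5000  →  vx = (0.06/4)·-1.5000 = -0.0225
−ω₁+ω₂+ω₃−ω₄ = 0.5000  →  vy = (0.06/4)·0.5000 = 0.0075
−ω₁+ω₂−ω₃+ω₄ = -22.5000  →  ωz = (0.06/1.0800)·-22.5000 = -1.2500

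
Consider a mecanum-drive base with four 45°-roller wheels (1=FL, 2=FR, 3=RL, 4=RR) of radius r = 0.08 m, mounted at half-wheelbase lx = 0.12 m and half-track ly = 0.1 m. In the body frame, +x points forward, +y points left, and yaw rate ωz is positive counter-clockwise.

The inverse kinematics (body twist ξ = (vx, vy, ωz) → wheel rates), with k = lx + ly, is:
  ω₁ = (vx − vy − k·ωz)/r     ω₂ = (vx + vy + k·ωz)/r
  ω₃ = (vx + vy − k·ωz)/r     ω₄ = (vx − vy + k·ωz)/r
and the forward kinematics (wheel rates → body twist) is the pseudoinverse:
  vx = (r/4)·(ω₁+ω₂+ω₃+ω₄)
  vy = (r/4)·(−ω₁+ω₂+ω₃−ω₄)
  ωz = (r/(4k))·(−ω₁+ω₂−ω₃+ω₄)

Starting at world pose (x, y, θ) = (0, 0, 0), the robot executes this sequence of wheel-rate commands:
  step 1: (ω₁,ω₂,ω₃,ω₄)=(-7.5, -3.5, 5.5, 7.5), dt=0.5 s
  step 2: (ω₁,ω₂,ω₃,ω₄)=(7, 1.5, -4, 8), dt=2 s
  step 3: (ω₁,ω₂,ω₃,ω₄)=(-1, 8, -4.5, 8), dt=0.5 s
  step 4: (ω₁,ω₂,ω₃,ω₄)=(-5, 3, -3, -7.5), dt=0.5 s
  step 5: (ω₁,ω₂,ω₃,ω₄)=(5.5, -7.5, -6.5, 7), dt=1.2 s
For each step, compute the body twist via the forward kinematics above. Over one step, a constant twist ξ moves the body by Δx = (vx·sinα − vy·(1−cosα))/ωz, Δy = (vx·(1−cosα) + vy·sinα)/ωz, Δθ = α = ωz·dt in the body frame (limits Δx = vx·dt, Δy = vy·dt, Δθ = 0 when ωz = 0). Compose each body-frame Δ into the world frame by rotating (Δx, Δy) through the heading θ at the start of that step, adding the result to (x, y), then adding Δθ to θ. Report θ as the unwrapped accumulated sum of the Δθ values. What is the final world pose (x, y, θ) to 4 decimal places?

step 1: ξ=(vx,vy,ωz)=(0.0400, 0.0400, 0.5455), dt=0.5 → body Δ=(0.0170, 0.0225, 0.2727) → world pose (0.0170, 0.0225, 0.2727)
step 2: ξ=(vx,vy,ωz)=(0.2500, -0.3500, 0.5909), dt=2.0 → body Δ=(0.7592, -0.2854, 1.1818) → world pose (0.8250, -0.0479, 1.4545)
step 3: ξ=(vx,vy,ωz)=(0.2100, -0.0700, 1.9545), dt=0.5 → body Δ=(0.1049, 0.0177, 0.9773) → world pose (0.8196, 0.0583, 2.4318)
step 4: ξ=(vx,vy,ωz)=(-0.2500, 0.2500, 0.3182), dt=0.5 → body Δ=(-0.1344, 0.1146, 0.1591) → world pose (0.8469, -0.1162, 2.5909)
step 5: ξ=(vx,vy,ωz)=(-0.0300, -0.5300, 0.0455), dt=1.2 → body Δ=(-0.0186, -0.6367, 0.0545) → world pose (1.1960, 0.4166, 2.6455)

(1.1960, 0.4166, 2.6455)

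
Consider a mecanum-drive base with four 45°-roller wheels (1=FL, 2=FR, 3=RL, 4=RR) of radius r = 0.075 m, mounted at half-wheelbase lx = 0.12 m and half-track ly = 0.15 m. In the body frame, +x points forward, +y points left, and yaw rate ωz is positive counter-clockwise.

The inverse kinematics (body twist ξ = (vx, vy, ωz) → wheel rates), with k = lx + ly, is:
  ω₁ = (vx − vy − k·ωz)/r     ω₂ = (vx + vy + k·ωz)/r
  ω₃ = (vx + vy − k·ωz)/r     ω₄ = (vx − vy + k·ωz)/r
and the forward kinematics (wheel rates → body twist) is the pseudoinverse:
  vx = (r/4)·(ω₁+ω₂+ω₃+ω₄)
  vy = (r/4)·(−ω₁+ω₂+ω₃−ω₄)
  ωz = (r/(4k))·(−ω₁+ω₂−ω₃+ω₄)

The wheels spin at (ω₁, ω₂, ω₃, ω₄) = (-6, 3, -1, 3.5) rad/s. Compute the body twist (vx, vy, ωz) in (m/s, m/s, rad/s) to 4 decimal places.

k = lx + ly = 0.12 + 0.15 = 0.2700
ω₁+ω₂+ω₃+ω₄ = -0.5000  →  vx = (0.075/4)·-0.5000 = -0.0094
−ω₁+ω₂+ω₃−ω₄ = 4.5000  →  vy = (0.075/4)·4.5000 = 0.0844
−ω₁+ω₂−ω₃+ω₄ = 13.5000  →  ωz = (0.075/1.0800)·13.5000 = 0.9375

(-0.0094, 0.0844, 0.9375)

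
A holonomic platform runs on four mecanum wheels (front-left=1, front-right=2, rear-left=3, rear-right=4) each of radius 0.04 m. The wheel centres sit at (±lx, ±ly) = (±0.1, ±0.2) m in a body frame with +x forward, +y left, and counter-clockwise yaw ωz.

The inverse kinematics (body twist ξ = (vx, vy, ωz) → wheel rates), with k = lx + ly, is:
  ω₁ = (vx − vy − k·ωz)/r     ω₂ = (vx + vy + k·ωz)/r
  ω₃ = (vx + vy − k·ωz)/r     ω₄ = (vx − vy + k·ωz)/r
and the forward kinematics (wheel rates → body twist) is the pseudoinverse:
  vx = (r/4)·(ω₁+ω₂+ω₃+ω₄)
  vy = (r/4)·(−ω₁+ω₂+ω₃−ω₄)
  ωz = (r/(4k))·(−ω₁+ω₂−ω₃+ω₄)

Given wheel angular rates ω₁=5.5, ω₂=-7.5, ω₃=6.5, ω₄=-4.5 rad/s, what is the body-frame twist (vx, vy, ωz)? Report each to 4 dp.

k = lx + ly = 0.1 + 0.2 = 0.3000
ω₁+ω₂+ω₃+ω₄ = 0.0000  →  vx = (0.04/4)·0.0000 = 0.0000
−ω₁+ω₂+ω₃−ω₄ = -2.0000  →  vy = (0.04/4)·-2.0000 = -0.0200
−ω₁+ω₂−ω₃+ω₄ = -24.0000  →  ωz = (0.04/1.2000)·-24.0000 = -0.8000

(0.0000, -0.0200, -0.8000)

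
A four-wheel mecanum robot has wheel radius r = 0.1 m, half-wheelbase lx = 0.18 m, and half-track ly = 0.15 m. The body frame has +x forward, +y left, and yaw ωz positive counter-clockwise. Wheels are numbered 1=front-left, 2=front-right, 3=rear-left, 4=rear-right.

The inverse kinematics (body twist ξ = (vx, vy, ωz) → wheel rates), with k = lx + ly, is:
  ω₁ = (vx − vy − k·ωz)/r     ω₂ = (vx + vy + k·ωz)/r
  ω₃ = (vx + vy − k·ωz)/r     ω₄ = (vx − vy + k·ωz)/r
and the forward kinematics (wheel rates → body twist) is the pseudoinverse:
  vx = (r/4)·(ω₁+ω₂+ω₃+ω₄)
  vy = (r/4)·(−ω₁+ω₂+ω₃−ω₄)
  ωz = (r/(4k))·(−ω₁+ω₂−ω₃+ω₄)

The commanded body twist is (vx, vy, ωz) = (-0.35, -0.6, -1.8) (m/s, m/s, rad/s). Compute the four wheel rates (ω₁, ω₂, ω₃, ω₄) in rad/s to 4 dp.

k = lx + ly = 0.18 + 0.15 = 0.3300;  k·ωz = 0.3300·-1.8 = -0.5940
ω₁ (FL) = (vx − vy − k·ωz)/r = 0.8440/0.1 = 8.4400
ω₂ (FR) = (vx + vy + k·ωz)/r = -1.5440/0.1 = -15.4400
ω₃ (RL) = (vx + vy − k·ωz)/r = -0.3560/0.1 = -3.5600
ω₄ (RR) = (vx − vy + k·ωz)/r = -0.3440/0.1 = -3.4400

(8.4400, -15.4400, -3.5600, -3.4400)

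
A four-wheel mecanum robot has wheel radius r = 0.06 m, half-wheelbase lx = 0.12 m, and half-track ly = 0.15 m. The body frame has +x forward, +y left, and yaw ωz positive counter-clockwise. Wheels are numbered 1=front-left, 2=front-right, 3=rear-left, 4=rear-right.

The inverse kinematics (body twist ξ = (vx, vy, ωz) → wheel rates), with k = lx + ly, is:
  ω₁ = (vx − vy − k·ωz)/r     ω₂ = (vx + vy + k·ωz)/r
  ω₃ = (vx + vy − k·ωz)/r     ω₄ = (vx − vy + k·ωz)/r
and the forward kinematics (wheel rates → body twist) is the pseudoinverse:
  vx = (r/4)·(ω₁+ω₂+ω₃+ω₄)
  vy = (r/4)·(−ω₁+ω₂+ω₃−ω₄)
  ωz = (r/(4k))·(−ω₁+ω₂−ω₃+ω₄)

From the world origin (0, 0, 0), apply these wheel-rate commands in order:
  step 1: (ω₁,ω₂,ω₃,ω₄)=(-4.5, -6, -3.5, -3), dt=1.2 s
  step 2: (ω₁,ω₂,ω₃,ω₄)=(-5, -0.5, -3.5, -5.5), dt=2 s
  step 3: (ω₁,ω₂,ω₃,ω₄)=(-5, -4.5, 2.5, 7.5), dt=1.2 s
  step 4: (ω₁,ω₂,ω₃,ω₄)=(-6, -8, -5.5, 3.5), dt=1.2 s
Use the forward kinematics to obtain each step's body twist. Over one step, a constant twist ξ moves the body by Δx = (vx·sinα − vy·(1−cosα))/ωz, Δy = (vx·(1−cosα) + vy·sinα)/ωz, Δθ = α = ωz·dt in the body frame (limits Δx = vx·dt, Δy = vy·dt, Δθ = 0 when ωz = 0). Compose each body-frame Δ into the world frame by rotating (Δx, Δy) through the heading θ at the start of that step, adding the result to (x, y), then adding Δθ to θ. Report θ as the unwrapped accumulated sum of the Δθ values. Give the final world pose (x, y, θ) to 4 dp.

step 1: ξ=(vx,vy,ωz)=(-0.2550, -0.0300, -0.0556), dt=1.2 → body Δ=(-0.3070, -0.0258, -0.0667) → world pose (-0.3070, -0.0258, -0.0667)
step 2: ξ=(vx,vy,ωz)=(-0.2175, 0.0975, 0.1389), dt=2.0 → body Δ=(-0.4563, 0.1325, 0.2778) → world pose (-0.7535, 0.1368, 0.2111)
step 3: ξ=(vx,vy,ωz)=(0.0075, -0.0675, 0.3056), dt=1.2 → body Δ=(0.0235, -0.0776, 0.3667) → world pose (-0.7143, 0.0659, 0.5778)
step 4: ξ=(vx,vy,ωz)=(-0.2400, -0.1650, 0.3889), dt=1.2 → body Δ=(-0.2323, -0.2569, 0.4667) → world pose (-0.7685, -0.2762, 1.0444)

(-0.7685, -0.2762, 1.0444)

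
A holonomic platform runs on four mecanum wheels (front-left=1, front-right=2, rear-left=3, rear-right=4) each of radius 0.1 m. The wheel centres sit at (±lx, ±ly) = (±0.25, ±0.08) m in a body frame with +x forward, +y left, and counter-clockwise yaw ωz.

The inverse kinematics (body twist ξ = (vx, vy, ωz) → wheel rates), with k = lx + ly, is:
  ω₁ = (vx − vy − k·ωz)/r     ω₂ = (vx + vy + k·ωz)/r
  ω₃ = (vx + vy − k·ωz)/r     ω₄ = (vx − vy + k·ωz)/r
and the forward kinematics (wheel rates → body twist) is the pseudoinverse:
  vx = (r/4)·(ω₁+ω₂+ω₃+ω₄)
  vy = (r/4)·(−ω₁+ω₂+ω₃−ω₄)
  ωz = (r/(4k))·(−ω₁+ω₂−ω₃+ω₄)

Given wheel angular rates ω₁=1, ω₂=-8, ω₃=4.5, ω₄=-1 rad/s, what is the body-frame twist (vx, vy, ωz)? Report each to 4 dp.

(-0.0875, -0.0875, -1.0985)

k = lx + ly = 0.25 + 0.08 = 0.3300
ω₁+ω₂+ω₃+ω₄ = -3.5000  →  vx = (0.1/4)·-3.5000 = -0.0875
−ω₁+ω₂+ω₃−ω₄ = -3.5000  →  vy = (0.1/4)·-3.5000 = -0.0875
−ω₁+ω₂−ω₃+ω₄ = -14.5000  →  ωz = (0.1/1.3200)·-14.5000 = -1.0985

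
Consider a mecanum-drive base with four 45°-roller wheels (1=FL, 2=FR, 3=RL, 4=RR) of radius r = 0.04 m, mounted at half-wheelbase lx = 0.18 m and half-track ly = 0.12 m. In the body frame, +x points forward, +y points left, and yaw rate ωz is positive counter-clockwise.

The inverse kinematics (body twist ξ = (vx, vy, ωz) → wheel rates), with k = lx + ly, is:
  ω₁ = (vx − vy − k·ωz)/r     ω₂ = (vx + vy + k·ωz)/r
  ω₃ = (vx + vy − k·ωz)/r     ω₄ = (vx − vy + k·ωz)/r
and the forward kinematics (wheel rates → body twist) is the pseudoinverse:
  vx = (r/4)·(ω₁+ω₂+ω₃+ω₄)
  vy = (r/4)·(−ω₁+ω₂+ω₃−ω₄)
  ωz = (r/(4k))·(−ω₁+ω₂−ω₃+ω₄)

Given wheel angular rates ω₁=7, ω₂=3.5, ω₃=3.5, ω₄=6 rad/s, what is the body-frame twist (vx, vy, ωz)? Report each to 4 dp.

k = lx + ly = 0.18 + 0.12 = 0.3000
ω₁+ω₂+ω₃+ω₄ = 20.0000  →  vx = (0.04/4)·20.0000 = 0.2000
−ω₁+ω₂+ω₃−ω₄ = -6.0000  →  vy = (0.04/4)·-6.0000 = -0.0600
−ω₁+ω₂−ω₃+ω₄ = -1.0000  →  ωz = (0.04/1.2000)·-1.0000 = -0.0333

(0.2000, -0.0600, -0.0333)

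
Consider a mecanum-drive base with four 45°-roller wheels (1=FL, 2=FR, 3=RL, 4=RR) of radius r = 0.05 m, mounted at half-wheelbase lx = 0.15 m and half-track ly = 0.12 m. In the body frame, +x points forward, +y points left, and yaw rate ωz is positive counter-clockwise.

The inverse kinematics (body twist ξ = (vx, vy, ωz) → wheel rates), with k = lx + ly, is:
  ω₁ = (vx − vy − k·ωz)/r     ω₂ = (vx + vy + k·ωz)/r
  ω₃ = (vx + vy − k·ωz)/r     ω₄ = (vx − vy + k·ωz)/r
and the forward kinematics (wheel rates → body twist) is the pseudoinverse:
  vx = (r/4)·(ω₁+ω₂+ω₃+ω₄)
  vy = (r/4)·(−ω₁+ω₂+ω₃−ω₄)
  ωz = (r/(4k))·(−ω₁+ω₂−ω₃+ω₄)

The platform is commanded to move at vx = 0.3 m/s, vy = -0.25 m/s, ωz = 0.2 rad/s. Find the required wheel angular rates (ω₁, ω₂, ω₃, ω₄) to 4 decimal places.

k = lx + ly = 0.15 + 0.12 = 0.2700;  k·ωz = 0.2700·0.2 = 0.0540
ω₁ (FL) = (vx − vy − k·ωz)/r = 0.4960/0.05 = 9.9200
ω₂ (FR) = (vx + vy + k·ωz)/r = 0.1040/0.05 = 2.0800
ω₃ (RL) = (vx + vy − k·ωz)/r = -0.0040/0.05 = -0.0800
ω₄ (RR) = (vx − vy + k·ωz)/r = 0.6040/0.05 = 12.0800

(9.9200, 2.0800, -0.0800, 12.0800)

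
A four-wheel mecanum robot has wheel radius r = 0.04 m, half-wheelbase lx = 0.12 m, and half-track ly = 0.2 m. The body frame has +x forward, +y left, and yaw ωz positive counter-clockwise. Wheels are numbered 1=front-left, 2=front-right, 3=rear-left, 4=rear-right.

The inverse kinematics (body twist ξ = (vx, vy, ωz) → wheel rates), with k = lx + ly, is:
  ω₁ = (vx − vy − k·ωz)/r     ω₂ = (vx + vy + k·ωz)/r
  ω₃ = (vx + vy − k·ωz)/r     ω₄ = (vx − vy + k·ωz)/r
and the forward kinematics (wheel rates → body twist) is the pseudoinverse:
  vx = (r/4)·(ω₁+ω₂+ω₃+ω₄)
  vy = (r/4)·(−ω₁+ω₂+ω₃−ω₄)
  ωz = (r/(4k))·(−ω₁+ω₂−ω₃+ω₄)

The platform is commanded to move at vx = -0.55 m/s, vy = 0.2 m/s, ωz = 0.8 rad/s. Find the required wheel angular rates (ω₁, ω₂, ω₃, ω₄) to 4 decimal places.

(-25.1500, -2.3500, -15.1500, -12.3500)

k = lx + ly = 0.12 + 0.2 = 0.3200;  k·ωz = 0.3200·0.8 = 0.2560
ω₁ (FL) = (vx − vy − k·ωz)/r = -1.0060/0.04 = -25.1500
ω₂ (FR) = (vx + vy + k·ωz)/r = -0.0940/0.04 = -2.3500
ω₃ (RL) = (vx + vy − k·ωz)/r = -0.6060/0.04 = -15.1500
ω₄ (RR) = (vx − vy + k·ωz)/r = -0.4940/0.04 = -12.3500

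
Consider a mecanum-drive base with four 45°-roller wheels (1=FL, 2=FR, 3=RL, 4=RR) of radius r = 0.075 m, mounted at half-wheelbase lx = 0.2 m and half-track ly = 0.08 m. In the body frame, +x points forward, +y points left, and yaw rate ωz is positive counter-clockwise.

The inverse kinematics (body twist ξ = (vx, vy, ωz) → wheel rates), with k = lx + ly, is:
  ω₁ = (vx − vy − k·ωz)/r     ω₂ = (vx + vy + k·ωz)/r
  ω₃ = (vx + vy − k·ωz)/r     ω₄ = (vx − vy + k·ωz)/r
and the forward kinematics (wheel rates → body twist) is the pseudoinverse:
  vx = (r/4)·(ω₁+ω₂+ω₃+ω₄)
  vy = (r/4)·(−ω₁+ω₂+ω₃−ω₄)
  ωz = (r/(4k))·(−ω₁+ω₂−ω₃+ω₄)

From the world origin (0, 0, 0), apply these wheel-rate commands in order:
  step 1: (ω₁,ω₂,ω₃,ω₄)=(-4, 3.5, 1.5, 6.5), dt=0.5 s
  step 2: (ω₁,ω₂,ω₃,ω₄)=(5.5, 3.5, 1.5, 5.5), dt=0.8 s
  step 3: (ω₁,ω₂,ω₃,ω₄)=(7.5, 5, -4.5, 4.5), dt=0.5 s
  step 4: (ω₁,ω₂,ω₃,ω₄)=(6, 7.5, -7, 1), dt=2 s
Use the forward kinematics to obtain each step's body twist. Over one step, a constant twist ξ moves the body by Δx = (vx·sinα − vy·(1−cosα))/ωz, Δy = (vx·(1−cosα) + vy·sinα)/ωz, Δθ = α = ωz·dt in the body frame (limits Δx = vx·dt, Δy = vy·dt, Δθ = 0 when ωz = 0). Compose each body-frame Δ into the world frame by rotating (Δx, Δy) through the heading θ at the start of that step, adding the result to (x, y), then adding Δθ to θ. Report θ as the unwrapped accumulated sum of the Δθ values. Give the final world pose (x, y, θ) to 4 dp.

step 1: ξ=(vx,vy,ωz)=(0.1406, 0.0469, 0.8371), dt=0.5 → body Δ=(0.0634, 0.0373, 0.4185) → world pose (0.0634, 0.0373, 0.4185)
step 2: ξ=(vx,vy,ωz)=(0.3000, -0.1125, 0.1339), dt=0.8 → body Δ=(0.2444, -0.0770, 0.1071) → world pose (0.3180, 0.0662, 0.5257)
step 3: ξ=(vx,vy,ωz)=(0.2344, -0.2156, 0.4353), dt=0.5 → body Δ=(0.1280, -0.0943, 0.2176) → world pose (0.4760, 0.0489, 0.7433)
step 4: ξ=(vx,vy,ωz)=(0.1406, -0.1219, 0.6362), dt=2.0 → body Δ=(0.3465, -0.0271, 1.2723) → world pose (0.7494, 0.2635, 2.0156)

(0.7494, 0.2635, 2.0156)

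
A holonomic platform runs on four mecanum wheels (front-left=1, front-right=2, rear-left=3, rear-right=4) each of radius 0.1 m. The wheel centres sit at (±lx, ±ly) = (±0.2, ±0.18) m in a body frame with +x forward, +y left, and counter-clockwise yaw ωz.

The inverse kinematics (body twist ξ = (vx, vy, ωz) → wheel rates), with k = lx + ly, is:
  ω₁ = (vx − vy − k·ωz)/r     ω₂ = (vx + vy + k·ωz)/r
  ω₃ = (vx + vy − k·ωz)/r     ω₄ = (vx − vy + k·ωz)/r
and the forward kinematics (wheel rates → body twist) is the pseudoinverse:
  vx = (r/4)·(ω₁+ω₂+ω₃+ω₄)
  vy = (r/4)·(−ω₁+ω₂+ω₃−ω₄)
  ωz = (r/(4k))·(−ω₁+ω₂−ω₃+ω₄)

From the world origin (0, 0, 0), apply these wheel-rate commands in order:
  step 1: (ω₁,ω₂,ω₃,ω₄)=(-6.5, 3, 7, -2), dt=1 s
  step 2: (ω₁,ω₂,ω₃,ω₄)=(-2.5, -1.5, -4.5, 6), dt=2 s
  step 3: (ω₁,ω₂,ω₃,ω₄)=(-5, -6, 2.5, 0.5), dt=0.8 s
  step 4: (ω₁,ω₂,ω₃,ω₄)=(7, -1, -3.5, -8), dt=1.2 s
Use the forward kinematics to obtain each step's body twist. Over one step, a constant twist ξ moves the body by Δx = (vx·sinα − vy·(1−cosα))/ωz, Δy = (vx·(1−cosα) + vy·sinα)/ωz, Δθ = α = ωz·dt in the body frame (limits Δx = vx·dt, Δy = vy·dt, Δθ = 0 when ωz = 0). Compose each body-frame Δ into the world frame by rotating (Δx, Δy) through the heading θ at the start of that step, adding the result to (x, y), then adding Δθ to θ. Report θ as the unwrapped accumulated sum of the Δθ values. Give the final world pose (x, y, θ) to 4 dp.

step 1: ξ=(vx,vy,ωz)=(0.0375, 0.4625, 0.0329), dt=1.0 → body Δ=(0.0299, 0.4630, 0.0329) → world pose (0.0299, 0.4630, 0.0329)
step 2: ξ=(vx,vy,ωz)=(-0.0625, -0.2375, 0.7566), dt=2.0 → body Δ=(0.2134, -0.3912, 1.5132) → world pose (0.2560, 0.0790, 1.5461)
step 3: ξ=(vx,vy,ωz)=(-0.2000, 0.0250, -0.1974), dt=0.8 → body Δ=(-0.1578, 0.0325, -0.1579) → world pose (0.2196, -0.0779, 1.3882)
step 4: ξ=(vx,vy,ωz)=(-0.1375, -0.0875, -0.8224), dt=1.2 → body Δ=(-0.1872, -0.0138, -0.9868) → world pose (0.1991, -0.2645, 0.4013)

(0.1991, -0.2645, 0.4013)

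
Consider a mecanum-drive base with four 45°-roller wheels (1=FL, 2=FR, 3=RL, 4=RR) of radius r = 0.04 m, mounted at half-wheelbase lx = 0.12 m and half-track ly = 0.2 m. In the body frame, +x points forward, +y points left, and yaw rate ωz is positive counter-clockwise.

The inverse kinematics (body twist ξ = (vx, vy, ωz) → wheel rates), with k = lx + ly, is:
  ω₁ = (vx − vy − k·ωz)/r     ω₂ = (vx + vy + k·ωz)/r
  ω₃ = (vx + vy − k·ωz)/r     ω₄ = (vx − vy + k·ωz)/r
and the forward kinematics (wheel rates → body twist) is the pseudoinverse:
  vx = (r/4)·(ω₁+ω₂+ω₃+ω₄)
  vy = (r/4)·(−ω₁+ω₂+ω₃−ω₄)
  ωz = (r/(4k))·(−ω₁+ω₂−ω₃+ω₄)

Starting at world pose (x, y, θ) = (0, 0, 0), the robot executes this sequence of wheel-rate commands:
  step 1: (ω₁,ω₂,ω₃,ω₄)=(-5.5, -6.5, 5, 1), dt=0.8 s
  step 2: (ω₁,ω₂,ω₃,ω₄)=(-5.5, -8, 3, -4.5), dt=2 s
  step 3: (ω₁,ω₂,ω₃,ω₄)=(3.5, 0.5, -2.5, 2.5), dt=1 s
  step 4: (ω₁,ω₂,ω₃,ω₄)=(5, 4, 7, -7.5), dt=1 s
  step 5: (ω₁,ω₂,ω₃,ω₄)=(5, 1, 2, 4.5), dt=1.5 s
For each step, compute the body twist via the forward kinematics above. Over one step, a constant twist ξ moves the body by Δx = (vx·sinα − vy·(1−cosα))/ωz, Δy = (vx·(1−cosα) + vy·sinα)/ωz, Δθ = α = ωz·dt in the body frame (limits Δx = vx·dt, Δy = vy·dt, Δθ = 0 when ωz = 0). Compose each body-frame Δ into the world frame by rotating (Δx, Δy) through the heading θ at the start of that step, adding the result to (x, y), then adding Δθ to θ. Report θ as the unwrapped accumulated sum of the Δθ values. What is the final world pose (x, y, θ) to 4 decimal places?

(-0.1615, -0.0428, -1.2422)

step 1: ξ=(vx,vy,ωz)=(-0.0600, 0.0300, -0.1562), dt=0.8 → body Δ=(-0.0464, 0.0269, -0.1250) → world pose (-0.0464, 0.0269, -0.1250)
step 2: ξ=(vx,vy,ωz)=(-0.1500, 0.0500, -0.3125), dt=2.0 → body Δ=(-0.2506, 0.1844, -0.6250) → world pose (-0.2720, 0.2411, -0.7500)
step 3: ξ=(vx,vy,ωz)=(0.0400, -0.0800, 0.0625), dt=1.0 → body Δ=(0.0425, -0.0787, 0.0625) → world pose (-0.2946, 0.1546, -0.6875)
step 4: ξ=(vx,vy,ωz)=(0.0850, 0.1350, -0.4844), dt=1.0 → body Δ=(0.1138, 0.1096, -0.4844) → world pose (-0.1371, 0.1671, -1.1719)
step 5: ξ=(vx,vy,ωz)=(0.1250, -0.0650, -0.0469), dt=1.5 → body Δ=(0.1839, -0.1040, -0.0703) → world pose (-0.1615, -0.0428, -1.2422)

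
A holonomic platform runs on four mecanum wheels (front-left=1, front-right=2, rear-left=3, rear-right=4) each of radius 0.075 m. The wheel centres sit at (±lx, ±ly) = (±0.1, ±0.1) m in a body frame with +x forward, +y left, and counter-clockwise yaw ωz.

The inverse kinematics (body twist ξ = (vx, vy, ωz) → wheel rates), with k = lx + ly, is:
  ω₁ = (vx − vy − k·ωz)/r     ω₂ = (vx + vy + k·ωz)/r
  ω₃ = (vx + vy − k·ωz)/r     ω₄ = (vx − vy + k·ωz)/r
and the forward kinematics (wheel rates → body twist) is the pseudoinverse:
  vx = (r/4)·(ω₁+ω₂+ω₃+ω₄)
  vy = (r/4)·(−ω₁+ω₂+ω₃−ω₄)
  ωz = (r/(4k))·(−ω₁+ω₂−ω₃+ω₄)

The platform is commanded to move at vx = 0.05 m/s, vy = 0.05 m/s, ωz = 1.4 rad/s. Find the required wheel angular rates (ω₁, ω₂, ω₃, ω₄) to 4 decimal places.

k = lx + ly = 0.1 + 0.1 = 0.2000;  k·ωz = 0.2000·1.4 = 0.2800
ω₁ (FL) = (vx − vy − k·ωz)/r = -0.2800/0.075 = -3.7333
ω₂ (FR) = (vx + vy + k·ωz)/r = 0.3800/0.075 = 5.0667
ω₃ (RL) = (vx + vy − k·ωz)/r = -0.1800/0.075 = -2.4000
ω₄ (RR) = (vx − vy + k·ωz)/r = 0.2800/0.075 = 3.7333

(-3.7333, 5.0667, -2.4000, 3.7333)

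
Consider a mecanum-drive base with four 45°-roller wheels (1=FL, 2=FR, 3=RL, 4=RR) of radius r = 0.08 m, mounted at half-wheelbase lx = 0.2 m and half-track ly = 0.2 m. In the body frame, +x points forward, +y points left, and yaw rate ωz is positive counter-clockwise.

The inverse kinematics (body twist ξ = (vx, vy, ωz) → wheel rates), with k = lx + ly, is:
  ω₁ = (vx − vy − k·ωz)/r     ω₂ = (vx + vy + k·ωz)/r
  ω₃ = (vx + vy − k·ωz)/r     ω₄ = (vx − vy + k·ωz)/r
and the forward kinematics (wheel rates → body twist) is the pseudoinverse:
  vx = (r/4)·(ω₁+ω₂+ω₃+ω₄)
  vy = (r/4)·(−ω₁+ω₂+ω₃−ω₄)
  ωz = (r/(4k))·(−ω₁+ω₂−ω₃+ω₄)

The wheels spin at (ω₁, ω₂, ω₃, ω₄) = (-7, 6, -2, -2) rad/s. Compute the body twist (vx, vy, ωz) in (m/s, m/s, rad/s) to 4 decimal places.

k = lx + ly = 0.2 + 0.2 = 0.4000
ω₁+ω₂+ω₃+ω₄ = -5.0000  →  vx = (0.08/4)·-5.0000 = -0.1000
−ω₁+ω₂+ω₃−ω₄ = 13.0000  →  vy = (0.08/4)·13.0000 = 0.2600
−ω₁+ω₂−ω₃+ω₄ = 13.0000  →  ωz = (0.08/1.6000)·13.0000 = 0.6500

(-0.1000, 0.2600, 0.6500)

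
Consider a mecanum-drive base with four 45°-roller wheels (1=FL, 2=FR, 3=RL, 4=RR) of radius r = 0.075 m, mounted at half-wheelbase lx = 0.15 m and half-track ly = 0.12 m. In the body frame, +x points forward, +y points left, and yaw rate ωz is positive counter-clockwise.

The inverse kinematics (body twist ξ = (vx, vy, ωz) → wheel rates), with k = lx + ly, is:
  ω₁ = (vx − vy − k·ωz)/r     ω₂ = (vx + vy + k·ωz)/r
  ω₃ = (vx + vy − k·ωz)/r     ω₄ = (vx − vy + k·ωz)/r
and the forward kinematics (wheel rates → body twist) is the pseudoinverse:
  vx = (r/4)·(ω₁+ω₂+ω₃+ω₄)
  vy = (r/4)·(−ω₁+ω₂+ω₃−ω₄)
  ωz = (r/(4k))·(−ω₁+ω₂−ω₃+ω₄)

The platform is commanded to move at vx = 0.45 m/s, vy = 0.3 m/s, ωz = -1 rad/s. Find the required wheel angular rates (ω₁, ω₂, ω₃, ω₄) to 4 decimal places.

k = lx + ly = 0.15 + 0.12 = 0.2700;  k·ωz = 0.2700·-1 = -0.2700
ω₁ (FL) = (vx − vy − k·ωz)/r = 0.4200/0.075 = 5.6000
ω₂ (FR) = (vx + vy + k·ωz)/r = 0.4800/0.075 = 6.4000
ω₃ (RL) = (vx + vy − k·ωz)/r = 1.0200/0.075 = 13.6000
ω₄ (RR) = (vx − vy + k·ωz)/r = -0.1200/0.075 = -1.6000

(5.6000, 6.4000, 13.6000, -1.6000)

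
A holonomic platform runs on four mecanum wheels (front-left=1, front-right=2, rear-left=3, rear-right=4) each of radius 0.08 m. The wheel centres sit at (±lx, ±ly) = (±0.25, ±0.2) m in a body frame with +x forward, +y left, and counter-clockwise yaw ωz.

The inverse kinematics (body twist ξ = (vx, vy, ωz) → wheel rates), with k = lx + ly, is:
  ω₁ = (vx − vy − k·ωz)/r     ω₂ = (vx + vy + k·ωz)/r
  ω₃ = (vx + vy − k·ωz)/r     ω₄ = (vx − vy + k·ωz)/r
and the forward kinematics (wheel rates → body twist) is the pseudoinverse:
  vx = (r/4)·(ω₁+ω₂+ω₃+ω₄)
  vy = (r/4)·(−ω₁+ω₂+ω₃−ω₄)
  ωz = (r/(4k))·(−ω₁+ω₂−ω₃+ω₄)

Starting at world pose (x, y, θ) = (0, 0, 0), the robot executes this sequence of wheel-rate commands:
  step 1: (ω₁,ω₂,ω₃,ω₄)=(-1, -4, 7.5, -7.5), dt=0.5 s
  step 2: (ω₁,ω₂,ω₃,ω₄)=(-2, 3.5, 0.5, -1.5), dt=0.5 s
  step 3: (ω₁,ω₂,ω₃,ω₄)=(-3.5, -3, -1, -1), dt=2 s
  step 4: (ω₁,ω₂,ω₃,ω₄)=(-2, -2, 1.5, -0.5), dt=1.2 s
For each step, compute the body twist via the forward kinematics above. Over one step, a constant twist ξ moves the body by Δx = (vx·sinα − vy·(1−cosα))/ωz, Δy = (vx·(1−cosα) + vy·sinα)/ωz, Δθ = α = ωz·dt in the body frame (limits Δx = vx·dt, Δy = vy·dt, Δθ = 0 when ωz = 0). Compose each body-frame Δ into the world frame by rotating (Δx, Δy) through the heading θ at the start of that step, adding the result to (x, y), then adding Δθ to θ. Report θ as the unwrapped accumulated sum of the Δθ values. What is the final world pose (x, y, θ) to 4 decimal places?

(-0.3652, 0.3834, -0.3844)

step 1: ξ=(vx,vy,ωz)=(-0.1000, 0.2400, -0.8000), dt=0.5 → body Δ=(-0.0250, 0.1267, -0.4000) → world pose (-0.0250, 0.1267, -0.4000)
step 2: ξ=(vx,vy,ωz)=(0.0100, 0.1500, 0.1556), dt=0.5 → body Δ=(0.0021, 0.0751, 0.0778) → world pose (0.0062, 0.1951, -0.3222)
step 3: ξ=(vx,vy,ωz)=(-0.1700, 0.0100, 0.0222), dt=2.0 → body Δ=(-0.3403, 0.0124, 0.0444) → world pose (-0.3127, 0.3146, -0.2778)
step 4: ξ=(vx,vy,ωz)=(-0.0600, 0.0400, -0.0889), dt=1.2 → body Δ=(-0.0693, 0.0517, -0.1067) → world pose (-0.3652, 0.3834, -0.3844)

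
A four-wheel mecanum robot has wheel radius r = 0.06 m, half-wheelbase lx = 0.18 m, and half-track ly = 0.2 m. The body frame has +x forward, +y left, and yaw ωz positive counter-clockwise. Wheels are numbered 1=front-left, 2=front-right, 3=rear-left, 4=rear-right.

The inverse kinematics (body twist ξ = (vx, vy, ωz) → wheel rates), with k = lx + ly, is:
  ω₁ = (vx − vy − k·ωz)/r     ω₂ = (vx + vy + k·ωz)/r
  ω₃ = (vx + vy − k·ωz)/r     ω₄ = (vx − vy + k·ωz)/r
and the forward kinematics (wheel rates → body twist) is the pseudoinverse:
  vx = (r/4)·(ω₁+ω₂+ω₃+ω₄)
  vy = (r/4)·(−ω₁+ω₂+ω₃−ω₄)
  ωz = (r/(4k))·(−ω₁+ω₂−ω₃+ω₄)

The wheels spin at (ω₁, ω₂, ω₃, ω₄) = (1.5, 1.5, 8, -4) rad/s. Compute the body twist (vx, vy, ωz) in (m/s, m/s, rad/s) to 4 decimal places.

(0.1050, 0.1800, -0.4737)

k = lx + ly = 0.18 + 0.2 = 0.3800
ω₁+ω₂+ω₃+ω₄ = 7.0000  →  vx = (0.06/4)·7.0000 = 0.1050
−ω₁+ω₂+ω₃−ω₄ = 12.0000  →  vy = (0.06/4)·12.0000 = 0.1800
−ω₁+ω₂−ω₃+ω₄ = -12.0000  →  ωz = (0.06/1.5200)·-12.0000 = -0.4737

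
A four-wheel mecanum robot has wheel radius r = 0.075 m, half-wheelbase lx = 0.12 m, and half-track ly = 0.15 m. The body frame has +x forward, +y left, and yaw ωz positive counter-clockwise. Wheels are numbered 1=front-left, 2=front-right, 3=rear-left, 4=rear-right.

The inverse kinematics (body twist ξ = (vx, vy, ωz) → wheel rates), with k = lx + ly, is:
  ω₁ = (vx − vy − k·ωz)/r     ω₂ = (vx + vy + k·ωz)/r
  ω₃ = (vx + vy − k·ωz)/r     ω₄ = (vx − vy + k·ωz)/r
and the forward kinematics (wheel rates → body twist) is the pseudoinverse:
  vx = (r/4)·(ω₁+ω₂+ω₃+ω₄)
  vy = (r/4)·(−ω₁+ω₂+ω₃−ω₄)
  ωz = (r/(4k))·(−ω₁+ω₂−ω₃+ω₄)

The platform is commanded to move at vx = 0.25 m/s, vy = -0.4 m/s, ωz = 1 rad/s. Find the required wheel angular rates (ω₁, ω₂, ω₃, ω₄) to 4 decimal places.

(5.0667, 1.6000, -5.6000, 12.2667)

k = lx + ly = 0.12 + 0.15 = 0.2700;  k·ωz = 0.2700·1 = 0.2700
ω₁ (FL) = (vx − vy − k·ωz)/r = 0.3800/0.075 = 5.0667
ω₂ (FR) = (vx + vy + k·ωz)/r = 0.1200/0.075 = 1.6000
ω₃ (RL) = (vx + vy − k·ωz)/r = -0.4200/0.075 = -5.6000
ω₄ (RR) = (vx − vy + k·ωz)/r = 0.9200/0.075 = 12.2667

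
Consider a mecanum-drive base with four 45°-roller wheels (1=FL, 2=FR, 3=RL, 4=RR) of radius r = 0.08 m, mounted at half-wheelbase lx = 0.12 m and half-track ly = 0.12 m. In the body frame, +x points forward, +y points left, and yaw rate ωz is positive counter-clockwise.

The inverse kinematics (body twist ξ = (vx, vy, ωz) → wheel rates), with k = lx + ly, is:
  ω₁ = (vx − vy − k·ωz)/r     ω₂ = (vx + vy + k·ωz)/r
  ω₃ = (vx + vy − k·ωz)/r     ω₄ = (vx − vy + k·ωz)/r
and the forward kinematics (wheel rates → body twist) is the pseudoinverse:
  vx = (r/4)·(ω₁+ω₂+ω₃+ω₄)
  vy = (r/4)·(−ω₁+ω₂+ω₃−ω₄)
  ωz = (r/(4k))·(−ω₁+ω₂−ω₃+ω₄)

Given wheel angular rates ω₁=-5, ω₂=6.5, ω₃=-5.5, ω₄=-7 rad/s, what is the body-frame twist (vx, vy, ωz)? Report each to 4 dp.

k = lx + ly = 0.12 + 0.12 = 0.2400
ω₁+ω₂+ω₃+ω₄ = -11.0000  →  vx = (0.08/4)·-11.0000 = -0.2200
−ω₁+ω₂+ω₃−ω₄ = 13.0000  →  vy = (0.08/4)·13.0000 = 0.2600
−ω₁+ω₂−ω₃+ω₄ = 10.0000  →  ωz = (0.08/0.9600)·10.0000 = 0.8333

(-0.2200, 0.2600, 0.8333)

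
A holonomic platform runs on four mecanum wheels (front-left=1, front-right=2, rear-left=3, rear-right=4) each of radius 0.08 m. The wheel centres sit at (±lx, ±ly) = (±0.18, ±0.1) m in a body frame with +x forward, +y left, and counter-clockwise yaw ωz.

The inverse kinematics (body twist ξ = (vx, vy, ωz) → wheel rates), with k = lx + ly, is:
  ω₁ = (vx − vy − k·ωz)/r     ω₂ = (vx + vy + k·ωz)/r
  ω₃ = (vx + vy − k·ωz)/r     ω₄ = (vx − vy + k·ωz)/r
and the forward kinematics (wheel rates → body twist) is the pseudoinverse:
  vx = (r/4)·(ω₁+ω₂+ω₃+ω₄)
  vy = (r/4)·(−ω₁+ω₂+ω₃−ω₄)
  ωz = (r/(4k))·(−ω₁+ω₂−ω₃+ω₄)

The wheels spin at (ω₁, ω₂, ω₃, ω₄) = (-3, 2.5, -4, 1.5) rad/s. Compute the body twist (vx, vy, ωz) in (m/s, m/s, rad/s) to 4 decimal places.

(-0.0600, 0.0000, 0.7857)

k = lx + ly = 0.18 + 0.1 = 0.2800
ω₁+ω₂+ω₃+ω₄ = -3.0000  →  vx = (0.08/4)·-3.0000 = -0.0600
−ω₁+ω₂+ω₃−ω₄ = 0.0000  →  vy = (0.08/4)·0.0000 = 0.0000
−ω₁+ω₂−ω₃+ω₄ = 11.0000  →  ωz = (0.08/1.1200)·11.0000 = 0.7857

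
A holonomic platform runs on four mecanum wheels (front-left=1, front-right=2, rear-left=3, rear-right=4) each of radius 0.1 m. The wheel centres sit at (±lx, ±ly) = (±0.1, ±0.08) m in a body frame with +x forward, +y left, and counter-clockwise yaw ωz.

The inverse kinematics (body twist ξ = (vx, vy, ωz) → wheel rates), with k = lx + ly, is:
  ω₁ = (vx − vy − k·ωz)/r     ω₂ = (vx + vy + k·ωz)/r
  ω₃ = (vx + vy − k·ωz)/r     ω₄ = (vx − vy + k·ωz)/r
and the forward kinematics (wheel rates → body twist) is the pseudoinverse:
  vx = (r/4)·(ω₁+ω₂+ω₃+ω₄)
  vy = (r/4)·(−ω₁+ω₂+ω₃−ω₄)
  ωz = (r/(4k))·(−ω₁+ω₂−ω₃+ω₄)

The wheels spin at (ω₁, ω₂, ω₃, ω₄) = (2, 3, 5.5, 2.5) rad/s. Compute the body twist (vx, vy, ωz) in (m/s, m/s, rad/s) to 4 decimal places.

k = lx + ly = 0.1 + 0.08 = 0.1800
ω₁+ω₂+ω₃+ω₄ = 13.0000  →  vx = (0.1/4)·13.0000 = 0.3250
−ω₁+ω₂+ω₃−ω₄ = 4.0000  →  vy = (0.1/4)·4.0000 = 0.1000
−ω₁+ω₂−ω₃+ω₄ = -2.0000  →  ωz = (0.1/0.7200)·-2.0000 = -0.2778

(0.3250, 0.1000, -0.2778)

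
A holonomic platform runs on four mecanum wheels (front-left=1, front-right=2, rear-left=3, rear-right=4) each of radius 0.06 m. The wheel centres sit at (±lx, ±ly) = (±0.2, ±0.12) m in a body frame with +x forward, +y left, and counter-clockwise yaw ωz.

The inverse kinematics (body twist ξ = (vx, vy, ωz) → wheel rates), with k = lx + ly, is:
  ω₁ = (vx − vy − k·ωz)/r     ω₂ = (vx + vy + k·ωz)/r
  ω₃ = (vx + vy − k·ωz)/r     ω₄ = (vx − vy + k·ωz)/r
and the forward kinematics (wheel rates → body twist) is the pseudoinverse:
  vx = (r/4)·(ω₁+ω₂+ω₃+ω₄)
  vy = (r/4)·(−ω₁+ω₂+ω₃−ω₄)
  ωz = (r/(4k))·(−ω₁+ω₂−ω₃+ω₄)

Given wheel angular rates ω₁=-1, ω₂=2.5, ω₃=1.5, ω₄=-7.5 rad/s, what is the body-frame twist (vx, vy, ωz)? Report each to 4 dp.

(-0.0675, 0.1875, -0.2578)

k = lx + ly = 0.2 + 0.12 = 0.3200
ω₁+ω₂+ω₃+ω₄ = -4.5000  →  vx = (0.06/4)·-4.5000 = -0.0675
−ω₁+ω₂+ω₃−ω₄ = 12.5000  →  vy = (0.06/4)·12.5000 = 0.1875
−ω₁+ω₂−ω₃+ω₄ = -5.5000  →  ωz = (0.06/1.2800)·-5.5000 = -0.2578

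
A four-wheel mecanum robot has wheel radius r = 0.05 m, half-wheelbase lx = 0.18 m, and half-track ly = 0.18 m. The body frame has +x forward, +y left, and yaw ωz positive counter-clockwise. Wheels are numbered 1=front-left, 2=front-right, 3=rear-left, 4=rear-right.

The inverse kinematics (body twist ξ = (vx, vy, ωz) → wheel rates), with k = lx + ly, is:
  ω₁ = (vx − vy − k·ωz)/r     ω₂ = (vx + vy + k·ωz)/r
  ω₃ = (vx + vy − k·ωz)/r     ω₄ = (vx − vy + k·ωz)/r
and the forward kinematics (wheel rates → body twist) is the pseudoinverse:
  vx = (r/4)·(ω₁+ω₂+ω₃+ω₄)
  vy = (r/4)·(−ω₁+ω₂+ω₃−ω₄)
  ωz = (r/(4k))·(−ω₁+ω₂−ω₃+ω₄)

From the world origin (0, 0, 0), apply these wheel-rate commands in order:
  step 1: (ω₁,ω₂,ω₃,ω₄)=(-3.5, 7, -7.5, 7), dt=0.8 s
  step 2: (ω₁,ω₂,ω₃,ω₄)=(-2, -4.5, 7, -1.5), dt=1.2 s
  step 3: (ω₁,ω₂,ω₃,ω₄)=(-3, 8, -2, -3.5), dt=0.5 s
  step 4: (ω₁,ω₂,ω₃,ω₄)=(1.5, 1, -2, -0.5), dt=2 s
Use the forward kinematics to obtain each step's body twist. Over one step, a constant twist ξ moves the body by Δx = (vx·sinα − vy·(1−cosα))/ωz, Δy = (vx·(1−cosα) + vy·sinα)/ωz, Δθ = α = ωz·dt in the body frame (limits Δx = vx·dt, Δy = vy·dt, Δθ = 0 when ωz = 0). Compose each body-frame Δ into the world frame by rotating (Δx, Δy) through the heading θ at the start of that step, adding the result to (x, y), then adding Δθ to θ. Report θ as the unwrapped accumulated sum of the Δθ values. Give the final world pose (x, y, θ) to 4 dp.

(-0.0186, 0.0740, 0.4705)

step 1: ξ=(vx,vy,ωz)=(0.0375, -0.0500, 0.8681), dt=0.8 → body Δ=(0.0410, -0.0269, 0.6944) → world pose (0.0410, -0.0269, 0.6944)
step 2: ξ=(vx,vy,ωz)=(-0.0125, 0.0750, -0.3819), dt=1.2 → body Δ=(0.0058, 0.0903, -0.4583) → world pose (-0.0123, 0.0462, 0.2361)
step 3: ξ=(vx,vy,ωz)=(-0.0063, 0.1562, 0.3299), dt=0.5 → body Δ=(-0.0095, 0.0775, 0.1649) → world pose (-0.0397, 0.1193, 0.4010)
step 4: ξ=(vx,vy,ωz)=(0.0000, -0.0250, 0.0347), dt=2.0 → body Δ=(0.0017, -0.0500, 0.0694) → world pose (-0.0186, 0.0740, 0.4705)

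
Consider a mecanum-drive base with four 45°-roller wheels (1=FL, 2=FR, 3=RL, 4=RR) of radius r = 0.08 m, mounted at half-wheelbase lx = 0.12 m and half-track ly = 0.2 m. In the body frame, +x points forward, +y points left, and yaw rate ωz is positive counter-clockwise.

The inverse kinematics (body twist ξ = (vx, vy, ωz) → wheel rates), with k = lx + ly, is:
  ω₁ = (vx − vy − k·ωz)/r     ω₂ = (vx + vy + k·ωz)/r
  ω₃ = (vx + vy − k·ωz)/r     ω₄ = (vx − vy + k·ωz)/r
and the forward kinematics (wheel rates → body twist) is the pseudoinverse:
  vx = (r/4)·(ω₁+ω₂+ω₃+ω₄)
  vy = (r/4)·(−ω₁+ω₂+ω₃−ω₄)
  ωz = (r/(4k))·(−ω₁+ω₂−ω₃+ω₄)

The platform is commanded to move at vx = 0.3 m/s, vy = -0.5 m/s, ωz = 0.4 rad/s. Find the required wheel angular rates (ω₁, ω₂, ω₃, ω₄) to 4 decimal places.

(8.4000, -0.9000, -4.1000, 11.6000)

k = lx + ly = 0.12 + 0.2 = 0.3200;  k·ωz = 0.3200·0.4 = 0.1280
ω₁ (FL) = (vx − vy − k·ωz)/r = 0.6720/0.08 = 8.4000
ω₂ (FR) = (vx + vy + k·ωz)/r = -0.0720/0.08 = -0.9000
ω₃ (RL) = (vx + vy − k·ωz)/r = -0.3280/0.08 = -4.1000
ω₄ (RR) = (vx − vy + k·ωz)/r = 0.9280/0.08 = 11.6000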